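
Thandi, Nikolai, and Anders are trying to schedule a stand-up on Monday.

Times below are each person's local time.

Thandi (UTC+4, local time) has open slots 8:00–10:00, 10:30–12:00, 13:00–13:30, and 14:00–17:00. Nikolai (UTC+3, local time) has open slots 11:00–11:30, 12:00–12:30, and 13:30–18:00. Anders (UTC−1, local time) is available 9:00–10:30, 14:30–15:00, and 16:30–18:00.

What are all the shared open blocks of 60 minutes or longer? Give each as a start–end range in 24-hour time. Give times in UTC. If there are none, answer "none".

Thandi → UTC: 04:00–06:00, 06:30–08:00, 09:00–09:30, 10:00–13:00.
Nikolai → UTC: 08:00–08:30, 09:00–09:30, 10:30–15:00.
Anders → UTC: 10:00–11:30, 15:30–16:00, 17:30–19:00.
Thandi ∩ Nikolai: 09:00–09:30, 10:30–13:00.
Thandi ∩ Nikolai ∩ Anders: 10:30–11:30.
Windows ≥ 60 min: 10:30–11:30.

10:30–11:30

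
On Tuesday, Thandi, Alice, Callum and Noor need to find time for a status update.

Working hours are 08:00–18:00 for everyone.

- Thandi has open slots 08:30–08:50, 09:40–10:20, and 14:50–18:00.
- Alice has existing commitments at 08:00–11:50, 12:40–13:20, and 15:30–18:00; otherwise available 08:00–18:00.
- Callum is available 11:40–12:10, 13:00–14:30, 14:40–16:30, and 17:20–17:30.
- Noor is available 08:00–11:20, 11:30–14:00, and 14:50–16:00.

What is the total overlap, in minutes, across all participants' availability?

Alice free within 08:00–18:00: 11:50–12:40, 13:20–15:30.
Thandi ∩ Alice: 14:50–15:30.
Thandi ∩ Alice ∩ Callum: 14:50–15:30.
Thandi ∩ Alice ∩ Callum ∩ Noor: 14:50–15:30.
Total common minutes: 40.

40 minutes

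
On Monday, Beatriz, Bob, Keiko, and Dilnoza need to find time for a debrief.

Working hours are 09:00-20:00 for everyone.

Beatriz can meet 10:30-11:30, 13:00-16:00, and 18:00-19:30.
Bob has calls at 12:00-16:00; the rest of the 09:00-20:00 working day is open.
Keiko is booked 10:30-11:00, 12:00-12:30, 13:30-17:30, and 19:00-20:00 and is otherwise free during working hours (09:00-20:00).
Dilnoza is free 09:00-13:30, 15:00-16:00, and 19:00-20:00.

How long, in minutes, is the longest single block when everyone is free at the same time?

Bob free within 09:00–20:00: 09:00–12:00, 16:00–20:00.
Keiko free within 09:00–20:00: 09:00–10:30, 11:00–12:00, 12:30–13:30, 17:30–19:00.
Beatriz ∩ Bob: 10:30–11:30, 18:00–19:30.
Beatriz ∩ Bob ∩ Keiko: 11:00–11:30, 18:00–19:00.
Beatriz ∩ Bob ∩ Keiko ∩ Dilnoza: 11:00–11:30.
Single common window of 30 minutes.

30 minutes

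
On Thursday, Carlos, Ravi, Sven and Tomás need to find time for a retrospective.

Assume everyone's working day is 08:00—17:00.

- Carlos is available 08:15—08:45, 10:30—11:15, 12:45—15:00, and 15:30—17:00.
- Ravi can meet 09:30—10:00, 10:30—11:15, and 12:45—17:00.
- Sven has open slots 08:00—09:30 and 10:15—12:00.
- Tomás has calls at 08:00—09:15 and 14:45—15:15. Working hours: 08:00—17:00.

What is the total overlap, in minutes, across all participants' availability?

Tomás free within 08:00–17:00: 09:15–14:45, 15:15–17:00.
Carlos ∩ Ravi: 10:30–11:15, 12:45–15:00, 15:30–17:00.
Carlos ∩ Ravi ∩ Sven: 10:30–11:15.
Carlos ∩ Ravi ∩ Sven ∩ Tomás: 10:30–11:15.
Total common minutes: 45.

45 minutes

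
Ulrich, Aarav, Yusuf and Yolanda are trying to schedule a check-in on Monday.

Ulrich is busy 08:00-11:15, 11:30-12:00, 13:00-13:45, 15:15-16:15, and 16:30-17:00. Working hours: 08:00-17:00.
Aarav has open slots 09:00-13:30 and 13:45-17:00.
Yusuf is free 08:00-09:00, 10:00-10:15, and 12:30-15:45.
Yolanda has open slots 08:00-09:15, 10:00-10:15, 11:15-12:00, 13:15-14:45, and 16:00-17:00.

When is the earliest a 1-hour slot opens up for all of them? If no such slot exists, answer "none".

13:45

Ulrich free within 08:00–17:00: 11:15–11:30, 12:00–13:00, 13:45–15:15, 16:15–16:30.
Ulrich ∩ Aarav: 11:15–11:30, 12:00–13:00, 13:45–15:15, 16:15–16:30.
Ulrich ∩ Aarav ∩ Yusuf: 12:30–13:00, 13:45–15:15.
Ulrich ∩ Aarav ∩ Yusuf ∩ Yolanda: 13:45–14:45.
Windows ≥ 60 min: 13:45–14:45.
Earliest such window starts at 13:45.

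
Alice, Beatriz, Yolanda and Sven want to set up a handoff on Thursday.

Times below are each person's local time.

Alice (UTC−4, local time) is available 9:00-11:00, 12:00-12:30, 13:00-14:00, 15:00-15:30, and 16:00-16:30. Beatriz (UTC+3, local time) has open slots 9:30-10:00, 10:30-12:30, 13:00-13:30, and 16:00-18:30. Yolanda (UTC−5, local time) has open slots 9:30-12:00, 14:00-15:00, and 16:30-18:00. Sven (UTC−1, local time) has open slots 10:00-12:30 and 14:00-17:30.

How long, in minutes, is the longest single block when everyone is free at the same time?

0 minutes

Alice → UTC: 13:00–15:00, 16:00–16:30, 17:00–18:00, 19:00–19:30, 20:00–20:30.
Beatriz → UTC: 06:30–07:00, 07:30–09:30, 10:00–10:30, 13:00–15:30.
Yolanda → UTC: 14:30–17:00, 19:00–20:00, 21:30–23:00.
Sven → UTC: 11:00–13:30, 15:00–18:30.
Alice ∩ Beatriz: 13:00–15:00.
Alice ∩ Beatriz ∩ Yolanda: 14:30–15:00.
Alice ∩ Beatriz ∩ Yolanda ∩ Sven: (none).
No common window.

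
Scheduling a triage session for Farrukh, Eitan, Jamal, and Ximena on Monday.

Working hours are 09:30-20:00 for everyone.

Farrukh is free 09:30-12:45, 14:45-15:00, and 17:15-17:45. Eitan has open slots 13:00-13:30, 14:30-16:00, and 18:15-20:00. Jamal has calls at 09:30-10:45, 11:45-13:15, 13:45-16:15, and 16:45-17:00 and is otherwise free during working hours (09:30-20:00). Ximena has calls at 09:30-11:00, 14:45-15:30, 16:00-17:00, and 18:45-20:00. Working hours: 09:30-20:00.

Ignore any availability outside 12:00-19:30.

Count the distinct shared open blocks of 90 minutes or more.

0

Jamal free within 09:30–20:00: 10:45–11:45, 13:15–13:45, 16:15–16:45, 17:00–20:00.
Ximena free within 09:30–20:00: 11:00–14:45, 15:30–16:00, 17:00–18:45.
Farrukh ∩ Eitan: 14:45–15:00.
Farrukh ∩ Eitan ∩ Jamal: (none).
Farrukh ∩ Eitan ∩ Jamal ∩ Ximena: (none).
Restricted to 12:00–19:30: (none).
Windows ≥ 90 min: (none).
That's 0 windows.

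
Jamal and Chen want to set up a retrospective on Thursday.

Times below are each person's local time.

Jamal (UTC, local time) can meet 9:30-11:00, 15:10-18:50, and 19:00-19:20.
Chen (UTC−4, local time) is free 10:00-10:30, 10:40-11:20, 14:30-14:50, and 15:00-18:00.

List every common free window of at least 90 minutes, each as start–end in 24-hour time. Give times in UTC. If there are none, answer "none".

none

Jamal → UTC: 09:30–11:00, 15:10–18:50, 19:00–19:20.
Chen → UTC: 14:00–14:30, 14:40–15:20, 18:30–18:50, 19:00–22:00.
Jamal ∩ Chen: 15:10–15:20, 18:30–18:50, 19:00–19:20.
Windows ≥ 90 min: (none).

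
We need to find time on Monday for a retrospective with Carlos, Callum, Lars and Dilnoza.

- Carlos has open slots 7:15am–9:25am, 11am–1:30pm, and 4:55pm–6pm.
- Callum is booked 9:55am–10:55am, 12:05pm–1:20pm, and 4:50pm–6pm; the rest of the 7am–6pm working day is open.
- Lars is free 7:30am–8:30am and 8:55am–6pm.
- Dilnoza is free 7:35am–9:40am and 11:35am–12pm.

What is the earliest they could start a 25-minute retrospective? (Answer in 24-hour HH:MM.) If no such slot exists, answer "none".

Callum free within 07:00–18:00: 07:00–09:55, 10:55–12:05, 13:20–16:50.
Carlos ∩ Callum: 07:15–09:25, 11:00–12:05, 13:20–13:30.
Carlos ∩ Callum ∩ Lars: 07:30–08:30, 08:55–09:25, 11:00–12:05, 13:20–13:30.
Carlos ∩ Callum ∩ Lars ∩ Dilnoza: 07:35–08:30, 08:55–09:25, 11:35–12:00.
Windows ≥ 25 min: 07:35–08:30, 08:55–09:25, 11:35–12:00.
Earliest such window starts at 07:35.

07:35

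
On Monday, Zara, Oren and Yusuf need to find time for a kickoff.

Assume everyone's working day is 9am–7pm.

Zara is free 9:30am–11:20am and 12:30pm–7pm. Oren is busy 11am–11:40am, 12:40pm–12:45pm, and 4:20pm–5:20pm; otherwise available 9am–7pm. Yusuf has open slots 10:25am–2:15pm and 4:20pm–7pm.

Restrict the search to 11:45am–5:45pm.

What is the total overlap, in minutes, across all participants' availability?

125 minutes

Oren free within 09:00–19:00: 09:00–11:00, 11:40–12:40, 12:45–16:20, 17:20–19:00.
Zara ∩ Oren: 09:30–11:00, 12:30–12:40, 12:45–16:20, 17:20–19:00.
Zara ∩ Oren ∩ Yusuf: 10:25–11:00, 12:30–12:40, 12:45–14:15, 17:20–19:00.
Restricted to 11:45–17:45: 12:30–12:40, 12:45–14:15, 17:20–17:45.
Total common minutes: 10 + 90 + 25 = 125.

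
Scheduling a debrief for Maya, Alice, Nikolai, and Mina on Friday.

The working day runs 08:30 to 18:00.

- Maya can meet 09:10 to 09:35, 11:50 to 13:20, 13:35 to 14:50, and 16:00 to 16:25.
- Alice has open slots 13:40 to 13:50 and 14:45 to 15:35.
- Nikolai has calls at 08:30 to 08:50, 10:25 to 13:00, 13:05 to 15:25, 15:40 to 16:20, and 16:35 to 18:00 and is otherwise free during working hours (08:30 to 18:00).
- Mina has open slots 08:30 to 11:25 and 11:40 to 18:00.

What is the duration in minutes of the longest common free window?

Nikolai free within 08:30–18:00: 08:50–10:25, 13:00–13:05, 15:25–15:40, 16:20–16:35.
Maya ∩ Alice: 13:40–13:50, 14:45–14:50.
Maya ∩ Alice ∩ Nikolai: (none).
Maya ∩ Alice ∩ Nikolai ∩ Mina: (none).
No common window.

0 minutes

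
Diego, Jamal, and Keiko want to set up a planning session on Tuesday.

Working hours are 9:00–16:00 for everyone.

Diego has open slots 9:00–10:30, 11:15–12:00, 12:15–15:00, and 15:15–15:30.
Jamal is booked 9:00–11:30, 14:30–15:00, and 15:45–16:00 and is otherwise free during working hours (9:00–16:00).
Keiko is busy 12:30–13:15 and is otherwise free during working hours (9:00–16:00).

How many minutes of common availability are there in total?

135 minutes

Jamal free within 09:00–16:00: 11:30–14:30, 15:00–15:45.
Keiko free within 09:00–16:00: 09:00–12:30, 13:15–16:00.
Diego ∩ Jamal: 11:30–12:00, 12:15–14:30, 15:15–15:30.
Diego ∩ Jamal ∩ Keiko: 11:30–12:00, 12:15–12:30, 13:15–14:30, 15:15–15:30.
Total common minutes: 30 + 15 + 75 + 15 = 135.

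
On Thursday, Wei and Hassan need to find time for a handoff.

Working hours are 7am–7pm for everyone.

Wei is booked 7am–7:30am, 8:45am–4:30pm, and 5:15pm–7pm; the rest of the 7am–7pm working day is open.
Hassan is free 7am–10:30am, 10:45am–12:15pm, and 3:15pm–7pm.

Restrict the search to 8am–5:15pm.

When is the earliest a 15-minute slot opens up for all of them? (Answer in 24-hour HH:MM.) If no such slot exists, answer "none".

08:00

Wei free within 07:00–19:00: 07:30–08:45, 16:30–17:15.
Wei ∩ Hassan: 07:30–08:45, 16:30–17:15.
Restricted to 08:00–17:15: 08:00–08:45, 16:30–17:15.
Windows ≥ 15 min: 08:00–08:45, 16:30–17:15.
Earliest such window starts at 08:00.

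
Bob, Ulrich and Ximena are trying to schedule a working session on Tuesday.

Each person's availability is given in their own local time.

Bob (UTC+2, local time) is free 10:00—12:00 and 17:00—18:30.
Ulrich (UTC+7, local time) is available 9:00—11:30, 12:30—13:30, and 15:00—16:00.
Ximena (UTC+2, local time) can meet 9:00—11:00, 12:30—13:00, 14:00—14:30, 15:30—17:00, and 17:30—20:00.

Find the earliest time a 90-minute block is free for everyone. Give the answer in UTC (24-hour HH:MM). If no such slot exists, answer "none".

Bob → UTC: 08:00–10:00, 15:00–16:30.
Ulrich → UTC: 02:00–04:30, 05:30–06:30, 08:00–09:00.
Ximena → UTC: 07:00–09:00, 10:30–11:00, 12:00–12:30, 13:30–15:00, 15:30–18:00.
Bob ∩ Ulrich: 08:00–09:00.
Bob ∩ Ulrich ∩ Ximena: 08:00–09:00.
Windows ≥ 90 min: (none).

none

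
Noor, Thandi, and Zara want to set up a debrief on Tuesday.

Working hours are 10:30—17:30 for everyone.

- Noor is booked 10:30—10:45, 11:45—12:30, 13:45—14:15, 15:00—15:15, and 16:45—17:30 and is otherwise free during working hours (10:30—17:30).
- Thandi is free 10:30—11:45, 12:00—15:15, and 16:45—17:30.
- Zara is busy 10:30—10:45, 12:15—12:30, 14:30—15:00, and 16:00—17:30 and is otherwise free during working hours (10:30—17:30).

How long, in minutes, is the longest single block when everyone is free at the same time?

75 minutes

Noor free within 10:30–17:30: 10:45–11:45, 12:30–13:45, 14:15–15:00, 15:15–16:45.
Zara free within 10:30–17:30: 10:45–12:15, 12:30–14:30, 15:00–16:00.
Noor ∩ Thandi: 10:45–11:45, 12:30–13:45, 14:15–15:00.
Noor ∩ Thandi ∩ Zara: 10:45–11:45, 12:30–13:45, 14:15–14:30.
Common window lengths: 60, 75, 15 min; longest is 75.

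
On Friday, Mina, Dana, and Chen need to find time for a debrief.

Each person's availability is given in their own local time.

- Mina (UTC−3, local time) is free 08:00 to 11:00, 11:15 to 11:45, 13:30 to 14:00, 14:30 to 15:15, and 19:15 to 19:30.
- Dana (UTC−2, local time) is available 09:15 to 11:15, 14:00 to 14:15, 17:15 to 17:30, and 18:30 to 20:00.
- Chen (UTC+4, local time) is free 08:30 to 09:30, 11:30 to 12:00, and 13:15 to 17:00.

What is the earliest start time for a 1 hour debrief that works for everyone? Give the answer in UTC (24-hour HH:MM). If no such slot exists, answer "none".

11:15

Mina → UTC: 11:00–14:00, 14:15–14:45, 16:30–17:00, 17:30–18:15, 22:15–22:30.
Dana → UTC: 11:15–13:15, 16:00–16:15, 19:15–19:30, 20:30–22:00.
Chen → UTC: 04:30–05:30, 07:30–08:00, 09:15–13:00.
Mina ∩ Dana: 11:15–13:15.
Mina ∩ Dana ∩ Chen: 11:15–13:00.
Windows ≥ 60 min: 11:15–13:00.
Earliest such window starts at 11:15.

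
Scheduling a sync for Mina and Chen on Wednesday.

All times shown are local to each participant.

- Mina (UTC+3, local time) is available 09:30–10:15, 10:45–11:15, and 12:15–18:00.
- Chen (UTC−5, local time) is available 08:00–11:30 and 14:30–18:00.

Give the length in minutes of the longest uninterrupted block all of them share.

Mina → UTC: 06:30–07:15, 07:45–08:15, 09:15–15:00.
Chen → UTC: 13:00–16:30, 19:30–23:00.
Mina ∩ Chen: 13:00–15:00.
Single common window of 120 minutes.

120 minutes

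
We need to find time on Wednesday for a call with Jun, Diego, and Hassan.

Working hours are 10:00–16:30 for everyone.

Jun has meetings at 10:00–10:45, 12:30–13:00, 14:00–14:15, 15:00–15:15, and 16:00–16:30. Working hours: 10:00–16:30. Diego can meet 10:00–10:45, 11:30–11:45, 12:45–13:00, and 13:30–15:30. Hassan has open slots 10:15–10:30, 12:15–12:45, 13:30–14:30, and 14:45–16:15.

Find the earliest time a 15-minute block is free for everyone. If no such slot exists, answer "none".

13:30

Jun free within 10:00–16:30: 10:45–12:30, 13:00–14:00, 14:15–15:00, 15:15–16:00.
Jun ∩ Diego: 11:30–11:45, 13:30–14:00, 14:15–15:00, 15:15–15:30.
Jun ∩ Diego ∩ Hassan: 13:30–14:00, 14:15–14:30, 14:45–15:00, 15:15–15:30.
Windows ≥ 15 min: 13:30–14:00, 14:15–14:30, 14:45–15:00, 15:15–15:30.
Earliest such window starts at 13:30.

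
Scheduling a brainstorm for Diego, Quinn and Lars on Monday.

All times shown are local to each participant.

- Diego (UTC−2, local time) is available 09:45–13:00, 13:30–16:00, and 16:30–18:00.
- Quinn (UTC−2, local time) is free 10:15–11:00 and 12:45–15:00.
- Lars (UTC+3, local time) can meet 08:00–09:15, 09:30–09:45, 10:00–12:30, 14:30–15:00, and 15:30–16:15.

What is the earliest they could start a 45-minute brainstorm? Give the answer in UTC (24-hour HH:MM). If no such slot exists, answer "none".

Diego → UTC: 11:45–15:00, 15:30–18:00, 18:30–20:00.
Quinn → UTC: 12:15–13:00, 14:45–17:00.
Lars → UTC: 05:00–06:15, 06:30–06:45, 07:00–09:30, 11:30–12:00, 12:30–13:15.
Diego ∩ Quinn: 12:15–13:00, 14:45–15:00, 15:30–17:00.
Diego ∩ Quinn ∩ Lars: 12:30–13:00.
Windows ≥ 45 min: (none).

none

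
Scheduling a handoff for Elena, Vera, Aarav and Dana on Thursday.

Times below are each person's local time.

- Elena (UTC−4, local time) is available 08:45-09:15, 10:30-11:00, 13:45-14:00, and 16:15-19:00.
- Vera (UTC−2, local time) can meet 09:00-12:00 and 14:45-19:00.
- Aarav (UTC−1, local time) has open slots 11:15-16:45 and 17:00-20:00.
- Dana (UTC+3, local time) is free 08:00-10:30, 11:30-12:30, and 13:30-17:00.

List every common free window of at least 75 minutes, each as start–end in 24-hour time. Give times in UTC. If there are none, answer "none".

none

Elena → UTC: 12:45–13:15, 14:30–15:00, 17:45–18:00, 20:15–23:00.
Vera → UTC: 11:00–14:00, 16:45–21:00.
Aarav → UTC: 12:15–17:45, 18:00–21:00.
Dana → UTC: 05:00–07:30, 08:30–09:30, 10:30–14:00.
Elena ∩ Vera: 12:45–13:15, 17:45–18:00, 20:15–21:00.
Elena ∩ Vera ∩ Aarav: 12:45–13:15, 20:15–21:00.
Elena ∩ Vera ∩ Aarav ∩ Dana: 12:45–13:15.
Windows ≥ 75 min: (none).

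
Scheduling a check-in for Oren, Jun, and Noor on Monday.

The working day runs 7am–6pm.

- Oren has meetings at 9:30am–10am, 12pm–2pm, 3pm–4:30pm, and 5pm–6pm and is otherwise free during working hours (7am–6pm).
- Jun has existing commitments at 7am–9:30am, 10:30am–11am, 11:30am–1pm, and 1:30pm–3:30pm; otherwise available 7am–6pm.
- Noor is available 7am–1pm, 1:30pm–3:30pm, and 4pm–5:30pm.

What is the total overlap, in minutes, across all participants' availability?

Oren free within 07:00–18:00: 07:00–09:30, 10:00–12:00, 14:00–15:00, 16:30–17:00.
Jun free within 07:00–18:00: 09:30–10:30, 11:00–11:30, 13:00–13:30, 15:30–18:00.
Oren ∩ Jun: 10:00–10:30, 11:00–11:30, 16:30–17:00.
Oren ∩ Jun ∩ Noor: 10:00–10:30, 11:00–11:30, 16:30–17:00.
Total common minutes: 30 + 30 + 30 = 90.

90 minutes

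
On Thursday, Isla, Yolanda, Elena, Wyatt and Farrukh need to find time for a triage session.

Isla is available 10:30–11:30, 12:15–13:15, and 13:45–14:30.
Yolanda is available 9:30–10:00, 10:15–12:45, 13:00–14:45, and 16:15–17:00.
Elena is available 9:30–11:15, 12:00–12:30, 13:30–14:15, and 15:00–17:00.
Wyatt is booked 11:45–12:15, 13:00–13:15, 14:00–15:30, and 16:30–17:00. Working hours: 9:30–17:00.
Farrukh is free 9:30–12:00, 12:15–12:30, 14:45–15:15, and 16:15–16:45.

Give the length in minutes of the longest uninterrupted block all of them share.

45 minutes

Wyatt free within 09:30–17:00: 09:30–11:45, 12:15–13:00, 13:15–14:00, 15:30–16:30.
Isla ∩ Yolanda: 10:30–11:30, 12:15–12:45, 13:00–13:15, 13:45–14:30.
Isla ∩ Yolanda ∩ Elena: 10:30–11:15, 12:15–12:30, 13:45–14:15.
Isla ∩ Yolanda ∩ Elena ∩ Wyatt: 10:30–11:15, 12:15–12:30, 13:45–14:00.
Isla ∩ Yolanda ∩ Elena ∩ Wyatt ∩ Farrukh: 10:30–11:15, 12:15–12:30.
Common window lengths: 45, 15 min; longest is 45.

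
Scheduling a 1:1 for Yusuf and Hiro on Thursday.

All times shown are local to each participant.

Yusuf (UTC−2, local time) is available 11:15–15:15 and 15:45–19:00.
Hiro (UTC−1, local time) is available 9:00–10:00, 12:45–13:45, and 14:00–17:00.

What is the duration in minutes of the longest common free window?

Yusuf → UTC: 13:15–17:15, 17:45–21:00.
Hiro → UTC: 10:00–11:00, 13:45–14:45, 15:00–18:00.
Yusuf ∩ Hiro: 13:45–14:45, 15:00–17:15, 17:45–18:00.
Common window lengths: 60, 135, 15 min; longest is 135.

135 minutes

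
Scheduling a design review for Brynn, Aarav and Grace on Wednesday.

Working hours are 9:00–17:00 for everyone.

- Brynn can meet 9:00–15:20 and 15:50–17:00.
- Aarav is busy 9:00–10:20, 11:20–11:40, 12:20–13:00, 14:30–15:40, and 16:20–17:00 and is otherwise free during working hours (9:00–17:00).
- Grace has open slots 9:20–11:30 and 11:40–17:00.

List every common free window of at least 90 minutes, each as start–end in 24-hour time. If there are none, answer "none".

Aarav free within 09:00–17:00: 10:20–11:20, 11:40–12:20, 13:00–14:30, 15:40–16:20.
Brynn ∩ Aarav: 10:20–11:20, 11:40–12:20, 13:00–14:30, 15:50–16:20.
Brynn ∩ Aarav ∩ Grace: 10:20–11:20, 11:40–12:20, 13:00–14:30, 15:50–16:20.
Windows ≥ 90 min: 13:00–14:30.

13:00–14:30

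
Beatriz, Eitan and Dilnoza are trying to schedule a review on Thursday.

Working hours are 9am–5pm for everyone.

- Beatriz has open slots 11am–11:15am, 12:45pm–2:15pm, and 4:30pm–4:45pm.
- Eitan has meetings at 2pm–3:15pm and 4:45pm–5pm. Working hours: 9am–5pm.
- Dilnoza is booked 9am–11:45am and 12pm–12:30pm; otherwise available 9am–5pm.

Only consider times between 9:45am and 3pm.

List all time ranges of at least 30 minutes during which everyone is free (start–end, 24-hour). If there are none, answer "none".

Eitan free within 09:00–17:00: 09:00–14:00, 15:15–16:45.
Dilnoza free within 09:00–17:00: 11:45–12:00, 12:30–17:00.
Beatriz ∩ Eitan: 11:00–11:15, 12:45–14:00, 16:30–16:45.
Beatriz ∩ Eitan ∩ Dilnoza: 12:45–14:00, 16:30–16:45.
Restricted to 09:45–15:00: 12:45–14:00.
Windows ≥ 30 min: 12:45–14:00.

12:45–14:00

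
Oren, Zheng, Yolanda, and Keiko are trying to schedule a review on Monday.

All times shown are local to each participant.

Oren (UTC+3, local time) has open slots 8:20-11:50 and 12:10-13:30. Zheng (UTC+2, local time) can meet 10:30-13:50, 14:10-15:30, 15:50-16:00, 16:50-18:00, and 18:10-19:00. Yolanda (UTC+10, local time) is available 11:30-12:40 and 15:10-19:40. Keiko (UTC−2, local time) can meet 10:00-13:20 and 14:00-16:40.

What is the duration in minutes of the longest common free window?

0 minutes

Oren → UTC: 05:20–08:50, 09:10–10:30.
Zheng → UTC: 08:30–11:50, 12:10–13:30, 13:50–14:00, 14:50–16:00, 16:10–17:00.
Yolanda → UTC: 01:30–02:40, 05:10–09:40.
Keiko → UTC: 12:00–15:20, 16:00–18:40.
Oren ∩ Zheng: 08:30–08:50, 09:10–10:30.
Oren ∩ Zheng ∩ Yolanda: 08:30–08:50, 09:10–09:40.
Oren ∩ Zheng ∩ Yolanda ∩ Keiko: (none).
No common window.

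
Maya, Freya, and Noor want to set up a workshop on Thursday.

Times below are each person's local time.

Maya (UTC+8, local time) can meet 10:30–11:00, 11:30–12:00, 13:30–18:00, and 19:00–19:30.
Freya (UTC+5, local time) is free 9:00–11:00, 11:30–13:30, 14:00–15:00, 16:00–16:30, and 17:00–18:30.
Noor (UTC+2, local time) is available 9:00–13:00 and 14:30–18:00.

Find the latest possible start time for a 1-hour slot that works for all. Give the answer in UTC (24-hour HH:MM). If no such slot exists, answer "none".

Maya → UTC: 02:30–03:00, 03:30–04:00, 05:30–10:00, 11:00–11:30.
Freya → UTC: 04:00–06:00, 06:30–08:30, 09:00–10:00, 11:00–11:30, 12:00–13:30.
Noor → UTC: 07:00–11:00, 12:30–16:00.
Maya ∩ Freya: 05:30–06:00, 06:30–08:30, 09:00–10:00, 11:00–11:30.
Maya ∩ Freya ∩ Noor: 07:00–08:30, 09:00–10:00.
Windows ≥ 60 min: 07:00–08:30, 09:00–10:00.
Latest start in the last window 09:00–10:00 is 10:00 − 60 min = 09:00.

09:00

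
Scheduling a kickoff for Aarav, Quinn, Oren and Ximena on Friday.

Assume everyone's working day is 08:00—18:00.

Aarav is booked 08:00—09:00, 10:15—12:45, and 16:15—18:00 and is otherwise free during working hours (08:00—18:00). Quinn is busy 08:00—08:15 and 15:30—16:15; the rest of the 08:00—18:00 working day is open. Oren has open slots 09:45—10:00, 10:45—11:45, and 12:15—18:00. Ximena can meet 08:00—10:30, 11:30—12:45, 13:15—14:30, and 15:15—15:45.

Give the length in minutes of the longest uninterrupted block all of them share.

75 minutes

Aarav free within 08:00–18:00: 09:00–10:15, 12:45–16:15.
Quinn free within 08:00–18:00: 08:15–15:30, 16:15–18:00.
Aarav ∩ Quinn: 09:00–10:15, 12:45–15:30.
Aarav ∩ Quinn ∩ Oren: 09:45–10:00, 12:45–15:30.
Aarav ∩ Quinn ∩ Oren ∩ Ximena: 09:45–10:00, 13:15–14:30, 15:15–15:30.
Common window lengths: 15, 75, 15 min; longest is 75.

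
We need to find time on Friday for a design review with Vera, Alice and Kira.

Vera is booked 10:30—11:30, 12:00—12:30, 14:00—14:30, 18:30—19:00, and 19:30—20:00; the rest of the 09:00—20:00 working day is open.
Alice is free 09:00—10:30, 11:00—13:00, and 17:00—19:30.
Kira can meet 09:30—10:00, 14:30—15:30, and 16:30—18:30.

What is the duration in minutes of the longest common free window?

90 minutes

Vera free within 09:00–20:00: 09:00–10:30, 11:30–12:00, 12:30–14:00, 14:30–18:30, 19:00–19:30.
Vera ∩ Alice: 09:00–10:30, 11:30–12:00, 12:30–13:00, 17:00–18:30, 19:00–19:30.
Vera ∩ Alice ∩ Kira: 09:30–10:00, 17:00–18:30.
Common window lengths: 30, 90 min; longest is 90.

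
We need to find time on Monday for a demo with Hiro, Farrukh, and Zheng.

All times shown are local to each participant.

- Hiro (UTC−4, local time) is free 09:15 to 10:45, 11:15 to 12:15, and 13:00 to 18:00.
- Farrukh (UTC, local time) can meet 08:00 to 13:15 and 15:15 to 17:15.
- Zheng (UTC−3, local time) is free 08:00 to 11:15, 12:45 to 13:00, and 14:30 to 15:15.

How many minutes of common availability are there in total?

15 minutes

Hiro → UTC: 13:15–14:45, 15:15–16:15, 17:00–22:00.
Farrukh → UTC: 08:00–13:15, 15:15–17:15.
Zheng → UTC: 11:00–14:15, 15:45–16:00, 17:30–18:15.
Hiro ∩ Farrukh: 15:15–16:15, 17:00–17:15.
Hiro ∩ Farrukh ∩ Zheng: 15:45–16:00.
Total common minutes: 15.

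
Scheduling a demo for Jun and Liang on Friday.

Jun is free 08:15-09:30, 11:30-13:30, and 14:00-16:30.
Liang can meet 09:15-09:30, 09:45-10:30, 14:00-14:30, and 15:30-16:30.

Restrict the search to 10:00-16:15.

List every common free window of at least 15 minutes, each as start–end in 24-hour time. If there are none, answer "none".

Jun ∩ Liang: 09:15–09:30, 14:00–14:30, 15:30–16:30.
Restricted to 10:00–16:15: 14:00–14:30, 15:30–16:15.
Windows ≥ 15 min: 14:00–14:30, 15:30–16:15.

14:00–14:30, 15:30–16:15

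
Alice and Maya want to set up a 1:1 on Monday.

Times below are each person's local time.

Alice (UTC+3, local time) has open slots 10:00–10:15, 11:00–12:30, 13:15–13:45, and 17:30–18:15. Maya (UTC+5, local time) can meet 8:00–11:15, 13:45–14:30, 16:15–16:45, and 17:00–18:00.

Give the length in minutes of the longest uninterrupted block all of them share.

Alice → UTC: 07:00–07:15, 08:00–09:30, 10:15–10:45, 14:30–15:15.
Maya → UTC: 03:00–06:15, 08:45–09:30, 11:15–11:45, 12:00–13:00.
Alice ∩ Maya: 08:45–09:30.
Single common window of 45 minutes.

45 minutes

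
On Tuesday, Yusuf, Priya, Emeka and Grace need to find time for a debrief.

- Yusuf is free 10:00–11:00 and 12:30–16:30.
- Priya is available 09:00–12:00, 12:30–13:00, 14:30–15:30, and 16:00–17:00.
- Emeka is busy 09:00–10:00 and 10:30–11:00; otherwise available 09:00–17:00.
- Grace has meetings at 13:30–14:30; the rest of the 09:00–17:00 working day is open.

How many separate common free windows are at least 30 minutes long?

Emeka free within 09:00–17:00: 10:00–10:30, 11:00–17:00.
Grace free within 09:00–17:00: 09:00–13:30, 14:30–17:00.
Yusuf ∩ Priya: 10:00–11:00, 12:30–13:00, 14:30–15:30, 16:00–16:30.
Yusuf ∩ Priya ∩ Emeka: 10:00–10:30, 12:30–13:00, 14:30–15:30, 16:00–16:30.
Yusuf ∩ Priya ∩ Emeka ∩ Grace: 10:00–10:30, 12:30–13:00, 14:30–15:30, 16:00–16:30.
Windows ≥ 30 min: 10:00–10:30, 12:30–13:00, 14:30–15:30, 16:00–16:30.
That's 4 windows.

4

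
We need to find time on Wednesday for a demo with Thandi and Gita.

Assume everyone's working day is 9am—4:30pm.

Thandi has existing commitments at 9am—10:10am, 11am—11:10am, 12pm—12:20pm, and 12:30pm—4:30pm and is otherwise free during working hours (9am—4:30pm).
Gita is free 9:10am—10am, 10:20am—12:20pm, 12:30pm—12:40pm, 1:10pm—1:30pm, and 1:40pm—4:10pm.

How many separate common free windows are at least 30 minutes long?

2

Thandi free within 09:00–16:30: 10:10–11:00, 11:10–12:00, 12:20–12:30.
Thandi ∩ Gita: 10:20–11:00, 11:10–12:00.
Windows ≥ 30 min: 10:20–11:00, 11:10–12:00.
That's 2 windows.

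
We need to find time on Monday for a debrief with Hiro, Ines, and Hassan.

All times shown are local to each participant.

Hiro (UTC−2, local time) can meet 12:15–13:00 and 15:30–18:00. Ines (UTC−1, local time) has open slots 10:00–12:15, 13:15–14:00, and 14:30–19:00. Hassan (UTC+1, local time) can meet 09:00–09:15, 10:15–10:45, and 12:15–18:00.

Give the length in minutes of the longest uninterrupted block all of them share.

Hiro → UTC: 14:15–15:00, 17:30–20:00.
Ines → UTC: 11:00–13:15, 14:15–15:00, 15:30–20:00.
Hassan → UTC: 08:00–08:15, 09:15–09:45, 11:15–17:00.
Hiro ∩ Ines: 14:15–15:00, 17:30–20:00.
Hiro ∩ Ines ∩ Hassan: 14:15–15:00.
Single common window of 45 minutes.

45 minutes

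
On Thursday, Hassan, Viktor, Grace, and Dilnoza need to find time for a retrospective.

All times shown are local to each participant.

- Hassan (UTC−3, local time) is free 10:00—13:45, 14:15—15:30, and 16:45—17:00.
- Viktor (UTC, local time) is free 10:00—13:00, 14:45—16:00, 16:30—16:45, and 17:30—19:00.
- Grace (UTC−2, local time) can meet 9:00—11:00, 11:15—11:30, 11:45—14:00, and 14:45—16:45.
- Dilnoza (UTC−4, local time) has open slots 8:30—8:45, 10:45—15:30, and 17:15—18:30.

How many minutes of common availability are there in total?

135 minutes

Hassan → UTC: 13:00–16:45, 17:15–18:30, 19:45–20:00.
Viktor → UTC: 10:00–13:00, 14:45–16:00, 16:30–16:45, 17:30–19:00.
Grace → UTC: 11:00–13:00, 13:15–13:30, 13:45–16:00, 16:45–18:45.
Dilnoza → UTC: 12:30–12:45, 14:45–19:30, 21:15–22:30.
Hassan ∩ Viktor: 14:45–16:00, 16:30–16:45, 17:30–18:30.
Hassan ∩ Viktor ∩ Grace: 14:45–16:00, 17:30–18:30.
Hassan ∩ Viktor ∩ Grace ∩ Dilnoza: 14:45–16:00, 17:30–18:30.
Total common minutes: 75 + 60 = 135.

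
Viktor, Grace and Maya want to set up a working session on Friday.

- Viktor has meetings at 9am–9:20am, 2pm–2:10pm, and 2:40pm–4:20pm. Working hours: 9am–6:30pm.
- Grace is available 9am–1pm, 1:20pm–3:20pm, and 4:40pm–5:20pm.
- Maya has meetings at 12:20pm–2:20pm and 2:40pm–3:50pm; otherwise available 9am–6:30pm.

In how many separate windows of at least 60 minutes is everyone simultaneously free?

Viktor free within 09:00–18:30: 09:20–14:00, 14:10–14:40, 16:20–18:30.
Maya free within 09:00–18:30: 09:00–12:20, 14:20–14:40, 15:50–18:30.
Viktor ∩ Grace: 09:20–13:00, 13:20–14:00, 14:10–14:40, 16:40–17:20.
Viktor ∩ Grace ∩ Maya: 09:20–12:20, 14:20–14:40, 16:40–17:20.
Windows ≥ 60 min: 09:20–12:20.
That's 1 window.

1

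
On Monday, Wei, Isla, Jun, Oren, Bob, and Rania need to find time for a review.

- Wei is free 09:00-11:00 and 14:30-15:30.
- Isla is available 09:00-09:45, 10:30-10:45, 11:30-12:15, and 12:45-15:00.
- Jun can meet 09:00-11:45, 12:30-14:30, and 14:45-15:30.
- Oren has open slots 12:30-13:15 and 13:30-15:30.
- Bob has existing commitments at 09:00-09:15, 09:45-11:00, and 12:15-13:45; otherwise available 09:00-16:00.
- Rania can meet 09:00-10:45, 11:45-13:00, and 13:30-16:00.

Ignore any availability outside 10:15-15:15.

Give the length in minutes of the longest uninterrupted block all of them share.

15 minutes

Bob free within 09:00–16:00: 09:15–09:45, 11:00–12:15, 13:45–16:00.
Wei ∩ Isla: 09:00–09:45, 10:30–10:45, 14:30–15:00.
Wei ∩ Isla ∩ Jun: 09:00–09:45, 10:30–10:45, 14:45–15:00.
Wei ∩ Isla ∩ Jun ∩ Oren: 14:45–15:00.
Wei ∩ Isla ∩ Jun ∩ Oren ∩ Bob: 14:45–15:00.
Wei ∩ Isla ∩ Jun ∩ Oren ∩ Bob ∩ Rania: 14:45–15:00.
Restricted to 10:15–15:15: 14:45–15:00.
Single common window of 15 minutes.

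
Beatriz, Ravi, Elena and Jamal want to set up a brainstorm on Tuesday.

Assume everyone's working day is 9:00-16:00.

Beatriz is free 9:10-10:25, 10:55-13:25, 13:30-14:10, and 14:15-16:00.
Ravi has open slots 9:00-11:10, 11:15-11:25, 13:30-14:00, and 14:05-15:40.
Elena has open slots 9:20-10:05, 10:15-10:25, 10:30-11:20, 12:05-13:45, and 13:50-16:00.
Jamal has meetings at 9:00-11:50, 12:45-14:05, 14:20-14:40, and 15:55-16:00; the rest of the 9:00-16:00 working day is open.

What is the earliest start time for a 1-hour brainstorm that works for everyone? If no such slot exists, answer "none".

14:40

Jamal free within 09:00–16:00: 11:50–12:45, 14:05–14:20, 14:40–15:55.
Beatriz ∩ Ravi: 09:10–10:25, 10:55–11:10, 11:15–11:25, 13:30–14:00, 14:05–14:10, 14:15–15:40.
Beatriz ∩ Ravi ∩ Elena: 09:20–10:05, 10:15–10:25, 10:55–11:10, 11:15–11:20, 13:30–13:45, 13:50–14:00, 14:05–14:10, 14:15–15:40.
Beatriz ∩ Ravi ∩ Elena ∩ Jamal: 14:05–14:10, 14:15–14:20, 14:40–15:40.
Windows ≥ 60 min: 14:40–15:40.
Earliest such window starts at 14:40.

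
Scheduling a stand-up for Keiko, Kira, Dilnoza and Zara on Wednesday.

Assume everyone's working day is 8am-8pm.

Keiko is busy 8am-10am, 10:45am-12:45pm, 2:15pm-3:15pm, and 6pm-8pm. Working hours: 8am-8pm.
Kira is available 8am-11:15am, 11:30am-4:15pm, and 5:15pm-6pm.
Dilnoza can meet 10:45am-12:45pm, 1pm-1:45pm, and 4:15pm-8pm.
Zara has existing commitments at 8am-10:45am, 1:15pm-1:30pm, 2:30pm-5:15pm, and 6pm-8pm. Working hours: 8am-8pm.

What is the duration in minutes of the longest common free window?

Keiko free within 08:00–20:00: 10:00–10:45, 12:45–14:15, 15:15–18:00.
Zara free within 08:00–20:00: 10:45–13:15, 13:30–14:30, 17:15–18:00.
Keiko ∩ Kira: 10:00–10:45, 12:45–14:15, 15:15–16:15, 17:15–18:00.
Keiko ∩ Kira ∩ Dilnoza: 13:00–13:45, 17:15–18:00.
Keiko ∩ Kira ∩ Dilnoza ∩ Zara: 13:00–13:15, 13:30–13:45, 17:15–18:00.
Common window lengths: 15, 15, 45 min; longest is 45.

45 minutes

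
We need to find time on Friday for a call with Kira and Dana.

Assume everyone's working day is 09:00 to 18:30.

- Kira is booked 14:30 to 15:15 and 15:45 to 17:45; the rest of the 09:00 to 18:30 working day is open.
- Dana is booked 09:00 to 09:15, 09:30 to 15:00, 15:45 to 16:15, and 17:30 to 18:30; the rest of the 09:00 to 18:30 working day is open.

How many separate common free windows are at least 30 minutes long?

Kira free within 09:00–18:30: 09:00–14:30, 15:15–15:45, 17:45–18:30.
Dana free within 09:00–18:30: 09:15–09:30, 15:00–15:45, 16:15–17:30.
Kira ∩ Dana: 09:15–09:30, 15:15–15:45.
Windows ≥ 30 min: 15:15–15:45.
That's 1 window.

1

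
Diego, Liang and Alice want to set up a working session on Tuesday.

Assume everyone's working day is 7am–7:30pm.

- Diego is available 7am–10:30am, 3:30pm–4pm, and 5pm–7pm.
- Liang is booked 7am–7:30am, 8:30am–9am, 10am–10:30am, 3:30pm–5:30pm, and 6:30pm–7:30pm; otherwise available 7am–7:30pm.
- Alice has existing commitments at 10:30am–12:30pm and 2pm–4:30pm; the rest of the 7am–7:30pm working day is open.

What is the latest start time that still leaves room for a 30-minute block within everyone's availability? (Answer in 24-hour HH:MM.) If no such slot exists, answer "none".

18:00

Liang free within 07:00–19:30: 07:30–08:30, 09:00–10:00, 10:30–15:30, 17:30–18:30.
Alice free within 07:00–19:30: 07:00–10:30, 12:30–14:00, 16:30–19:30.
Diego ∩ Liang: 07:30–08:30, 09:00–10:00, 17:30–18:30.
Diego ∩ Liang ∩ Alice: 07:30–08:30, 09:00–10:00, 17:30–18:30.
Windows ≥ 30 min: 07:30–08:30, 09:00–10:00, 17:30–18:30.
Latest start in the last window 17:30–18:30 is 18:30 − 30 min = 18:00.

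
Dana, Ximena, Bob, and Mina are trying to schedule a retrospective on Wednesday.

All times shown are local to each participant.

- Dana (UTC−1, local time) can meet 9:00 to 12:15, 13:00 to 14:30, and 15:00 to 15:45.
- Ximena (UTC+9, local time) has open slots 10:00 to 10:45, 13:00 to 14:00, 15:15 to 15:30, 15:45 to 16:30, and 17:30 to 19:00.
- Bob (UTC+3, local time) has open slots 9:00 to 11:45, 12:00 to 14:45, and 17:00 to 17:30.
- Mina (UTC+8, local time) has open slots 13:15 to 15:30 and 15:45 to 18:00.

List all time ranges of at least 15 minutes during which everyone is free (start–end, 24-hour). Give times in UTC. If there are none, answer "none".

none

Dana → UTC: 10:00–13:15, 14:00–15:30, 16:00–16:45.
Ximena → UTC: 01:00–01:45, 04:00–05:00, 06:15–06:30, 06:45–07:30, 08:30–10:00.
Bob → UTC: 06:00–08:45, 09:00–11:45, 14:00–14:30.
Mina → UTC: 05:15–07:30, 07:45–10:00.
Dana ∩ Ximena: (none).
Dana ∩ Ximena ∩ Bob: (none).
Dana ∩ Ximena ∩ Bob ∩ Mina: (none).
Windows ≥ 15 min: (none).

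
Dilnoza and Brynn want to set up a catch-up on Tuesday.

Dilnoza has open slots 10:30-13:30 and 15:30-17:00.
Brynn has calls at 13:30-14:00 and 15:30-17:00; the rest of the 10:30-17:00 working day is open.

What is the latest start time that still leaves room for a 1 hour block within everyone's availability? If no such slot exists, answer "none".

Brynn free within 10:30–17:00: 10:30–13:30, 14:00–15:30.
Dilnoza ∩ Brynn: 10:30–13:30.
Windows ≥ 60 min: 10:30–13:30.
Latest start in the last window 10:30–13:30 is 13:30 − 60 min = 12:30.

12:30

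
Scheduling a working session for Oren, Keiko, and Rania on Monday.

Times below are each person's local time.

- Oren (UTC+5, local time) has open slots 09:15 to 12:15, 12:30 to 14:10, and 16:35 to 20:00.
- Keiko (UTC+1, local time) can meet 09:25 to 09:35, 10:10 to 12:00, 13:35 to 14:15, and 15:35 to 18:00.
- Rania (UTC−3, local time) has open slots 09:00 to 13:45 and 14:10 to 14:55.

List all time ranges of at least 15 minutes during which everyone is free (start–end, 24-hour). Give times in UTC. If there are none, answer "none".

Oren → UTC: 04:15–07:15, 07:30–09:10, 11:35–15:00.
Keiko → UTC: 08:25–08:35, 09:10–11:00, 12:35–13:15, 14:35–17:00.
Rania → UTC: 12:00–16:45, 17:10–17:55.
Oren ∩ Keiko: 08:25–08:35, 12:35–13:15, 14:35–15:00.
Oren ∩ Keiko ∩ Rania: 12:35–13:15, 14:35–15:00.
Windows ≥ 15 min: 12:35–13:15, 14:35–15:00.

12:35–13:15, 14:35–15:00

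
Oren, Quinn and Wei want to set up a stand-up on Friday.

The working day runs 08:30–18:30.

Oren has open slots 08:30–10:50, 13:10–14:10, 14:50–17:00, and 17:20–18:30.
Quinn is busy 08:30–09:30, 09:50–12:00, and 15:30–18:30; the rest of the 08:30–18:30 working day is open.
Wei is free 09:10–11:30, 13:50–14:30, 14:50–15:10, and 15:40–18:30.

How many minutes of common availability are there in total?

60 minutes

Quinn free within 08:30–18:30: 09:30–09:50, 12:00–15:30.
Oren ∩ Quinn: 09:30–09:50, 13:10–14:10, 14:50–15:30.
Oren ∩ Quinn ∩ Wei: 09:30–09:50, 13:50–14:10, 14:50–15:10.
Total common minutes: 20 + 20 + 20 = 60.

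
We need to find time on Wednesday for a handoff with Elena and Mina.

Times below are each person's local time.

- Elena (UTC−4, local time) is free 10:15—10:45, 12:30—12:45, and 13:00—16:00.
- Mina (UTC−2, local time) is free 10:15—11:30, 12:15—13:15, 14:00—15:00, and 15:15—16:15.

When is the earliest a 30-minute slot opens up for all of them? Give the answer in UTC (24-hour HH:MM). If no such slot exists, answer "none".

Elena → UTC: 14:15–14:45, 16:30–16:45, 17:00–20:00.
Mina → UTC: 12:15–13:30, 14:15–15:15, 16:00–17:00, 17:15–18:15.
Elena ∩ Mina: 14:15–14:45, 16:30–16:45, 17:15–18:15.
Windows ≥ 30 min: 14:15–14:45, 17:15–18:15.
Earliest such window starts at 14:15.

14:15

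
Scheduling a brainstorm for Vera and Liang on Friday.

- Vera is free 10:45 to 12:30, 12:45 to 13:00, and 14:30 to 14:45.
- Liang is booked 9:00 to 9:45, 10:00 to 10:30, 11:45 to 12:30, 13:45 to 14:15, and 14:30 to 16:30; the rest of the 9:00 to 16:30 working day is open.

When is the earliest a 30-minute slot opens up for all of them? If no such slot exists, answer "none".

Liang free within 09:00–16:30: 09:45–10:00, 10:30–11:45, 12:30–13:45, 14:15–14:30.
Vera ∩ Liang: 10:45–11:45, 12:45–13:00.
Windows ≥ 30 min: 10:45–11:45.
Earliest such window starts at 10:45.

10:45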